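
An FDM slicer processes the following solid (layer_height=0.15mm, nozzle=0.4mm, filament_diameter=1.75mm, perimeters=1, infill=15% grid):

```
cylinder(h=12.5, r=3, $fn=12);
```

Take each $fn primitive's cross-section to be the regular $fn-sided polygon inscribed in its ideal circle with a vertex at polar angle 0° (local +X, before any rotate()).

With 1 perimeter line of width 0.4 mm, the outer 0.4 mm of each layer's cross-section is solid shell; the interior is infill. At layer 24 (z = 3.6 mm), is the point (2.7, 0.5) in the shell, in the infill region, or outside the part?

shell

At z = 3.6 mm: the r=3 cylinder gives a regular 12-gon of circumradius 3 (constant along its height). Overall, the cross-section is a single solid region. The nearest boundary edge runs (3.00, 0.00)→(2.60, 1.50); distance from the point to it = 0.16 mm. The point is inside the cross-section, 0.16 mm from the nearest boundary — within the 0.4 mm shell band (1 × 0.4).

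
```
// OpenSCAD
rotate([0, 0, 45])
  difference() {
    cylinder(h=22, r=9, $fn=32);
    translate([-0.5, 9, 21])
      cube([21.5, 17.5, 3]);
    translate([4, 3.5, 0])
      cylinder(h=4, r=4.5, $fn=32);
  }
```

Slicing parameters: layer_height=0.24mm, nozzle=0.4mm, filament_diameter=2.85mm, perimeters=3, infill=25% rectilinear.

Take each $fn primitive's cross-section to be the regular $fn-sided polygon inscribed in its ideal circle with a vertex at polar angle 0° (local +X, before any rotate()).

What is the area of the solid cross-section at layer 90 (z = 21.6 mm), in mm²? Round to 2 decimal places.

At z = 21.6 mm: the cylinder: section is a regular 32-gon, circumradius r=9 (area = (32/2)·9.000²·sin(360°/32) = 252.84 mm²); the cube at (-0.5, 9) is present — its section is the full 21.5×17.5 rectangle (area 376.25 mm²); the cylinder at (4, 3.5) is absent (z outside [0, 4]); Taking the first minus the rest: starting from the r=9 cylinder (252.84 mm²), the 21.5×17.5 cube at (-0.5, 9) misses the remaining region (no effect) — area = 252.84 mm²; (whole slice rotated 45° about Z — lengths, areas and connectivity unchanged). Overall, the cross-section is a single solid region. Net area = 252.84 mm².

252.84 mm²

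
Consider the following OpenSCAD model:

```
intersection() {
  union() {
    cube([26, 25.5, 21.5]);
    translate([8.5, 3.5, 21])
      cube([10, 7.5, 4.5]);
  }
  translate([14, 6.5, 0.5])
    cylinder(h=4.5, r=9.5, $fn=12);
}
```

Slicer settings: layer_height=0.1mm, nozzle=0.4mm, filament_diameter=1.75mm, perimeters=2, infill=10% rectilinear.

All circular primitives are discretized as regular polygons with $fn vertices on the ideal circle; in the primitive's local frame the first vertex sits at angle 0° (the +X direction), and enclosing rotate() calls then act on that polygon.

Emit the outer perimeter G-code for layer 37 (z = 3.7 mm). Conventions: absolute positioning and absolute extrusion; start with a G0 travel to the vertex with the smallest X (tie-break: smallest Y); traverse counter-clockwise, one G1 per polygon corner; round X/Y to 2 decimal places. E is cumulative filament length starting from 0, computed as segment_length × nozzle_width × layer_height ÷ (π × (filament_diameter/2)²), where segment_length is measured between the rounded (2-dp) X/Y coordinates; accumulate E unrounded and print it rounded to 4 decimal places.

At z = 3.7 mm: the 26×25.5 cube contributes its full rectangle; the cube at (8.5, 3.5) is not intersected at this z (z outside [21, 25.5]); Taking the union: only the 26×25.5 cube is present, so the union is just that shape — 1 connected region; the r=9.5 cylinder at (14, 6.5) contributes a regular 12-gon of circumradius 9.5; Taking the intersection: the r=9.5 cylinder at (14, 6.5) partially overlaps that combined region; clipping to the common part keeps 245.31 mm² — 1 connected region. The outline is a single polygon with 11 vertices. Extrusion per mm of travel: 0.4 × 0.1 / (π × 0.875²) = 0.016630. Accumulating E over each segment gives final E = 0.9521.

G0 X4.50 Y6.50 Z3.70
G1 X5.77 Y1.75 E0.0818
G1 X7.52 Y0.00 E0.1229
G1 X20.48 Y0.00 E0.3385
G1 X22.23 Y1.75 E0.3796
G1 X23.50 Y6.50 E0.4614
G1 X22.23 Y11.25 E0.5431
G1 X18.75 Y14.73 E0.6250
G1 X14.00 Y16.00 E0.7068
G1 X9.25 Y14.73 E0.7885
G1 X5.77 Y11.25 E0.8704
G1 X4.50 Y6.50 E0.9521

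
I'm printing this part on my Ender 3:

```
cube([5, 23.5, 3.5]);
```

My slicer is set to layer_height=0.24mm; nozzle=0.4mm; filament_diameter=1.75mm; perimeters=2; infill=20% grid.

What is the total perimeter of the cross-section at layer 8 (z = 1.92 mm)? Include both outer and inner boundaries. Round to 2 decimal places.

57.00 mm

At z = 1.92 mm: the 5×23.5 cube contributes its full rectangle (perimeter 57.00 mm). Overall, the cross-section is a single solid region. Total boundary length (outer) = 57.00 mm.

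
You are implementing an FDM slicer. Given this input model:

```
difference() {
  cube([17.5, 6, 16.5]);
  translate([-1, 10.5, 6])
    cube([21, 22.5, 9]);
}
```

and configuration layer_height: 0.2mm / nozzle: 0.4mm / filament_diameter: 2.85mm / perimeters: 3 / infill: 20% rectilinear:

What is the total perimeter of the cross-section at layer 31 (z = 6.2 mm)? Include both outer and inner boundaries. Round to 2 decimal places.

47.00 mm

At z = 6.2 mm: the cube (footprint 17.5×6) is included at this height (perimeter 47.00 mm); the cube at (-1, 10.5) (footprint 21×22.5) is included at this height (perimeter 87.00 mm); After the difference (first − rest): starting from the 17.5×6 cube, the 21×22.5 cube at (-1, 10.5) misses the remaining region (no effect) — boundary = 47.00 mm. Overall, the cross-section is a single solid region. Total boundary length (outer) = 47.00 mm.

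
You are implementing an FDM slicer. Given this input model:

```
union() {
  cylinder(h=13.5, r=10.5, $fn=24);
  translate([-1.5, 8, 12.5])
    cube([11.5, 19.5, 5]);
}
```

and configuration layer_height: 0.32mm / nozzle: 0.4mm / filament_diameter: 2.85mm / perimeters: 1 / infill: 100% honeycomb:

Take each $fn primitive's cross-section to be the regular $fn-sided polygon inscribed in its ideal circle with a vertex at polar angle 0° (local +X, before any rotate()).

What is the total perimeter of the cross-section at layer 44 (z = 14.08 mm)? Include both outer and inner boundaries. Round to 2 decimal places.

At z = 14.08 mm: the cylinder is not intersected at this z (z outside [0, 13.5]); the cube at (-1.5, 8) (footprint 11.5×19.5) is included at this height (perimeter 62.00 mm); Merging all regions: only the 11.5×19.5 cube at (-1.5, 8) is present, so the union is just that shape — boundary = 62.00 mm. Overall, the cross-section is a single solid region. Total boundary length (outer) = 62.00 mm.

62.00 mm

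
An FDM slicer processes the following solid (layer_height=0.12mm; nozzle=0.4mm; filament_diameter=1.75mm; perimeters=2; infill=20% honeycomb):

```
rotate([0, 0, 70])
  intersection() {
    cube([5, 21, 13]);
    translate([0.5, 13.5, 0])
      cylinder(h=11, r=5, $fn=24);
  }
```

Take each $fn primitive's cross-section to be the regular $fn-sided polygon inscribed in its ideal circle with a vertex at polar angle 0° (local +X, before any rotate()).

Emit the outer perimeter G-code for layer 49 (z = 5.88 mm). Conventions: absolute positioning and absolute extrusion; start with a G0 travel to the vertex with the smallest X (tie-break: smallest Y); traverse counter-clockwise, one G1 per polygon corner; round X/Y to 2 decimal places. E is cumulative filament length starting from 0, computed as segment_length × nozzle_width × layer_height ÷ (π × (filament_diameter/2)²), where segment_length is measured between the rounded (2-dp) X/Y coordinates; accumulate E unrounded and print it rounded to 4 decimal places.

G0 X-17.32 Y6.30 Z5.88
G1 X-8.05 Y2.93 E0.1968
G1 X-7.82 Y3.38 E0.2069
G1 X-7.53 Y4.65 E0.2329
G1 X-7.59 Y5.96 E0.2591
G1 X-7.98 Y7.20 E0.2850
G1 X-8.68 Y8.30 E0.3110
G1 X-9.01 Y8.60 E0.3199
G1 X-12.94 Y10.03 E0.4034
G1 X-13.38 Y10.01 E0.4122
G1 X-14.63 Y9.62 E0.4383
G1 X-15.73 Y8.92 E0.4643
G1 X-16.61 Y7.96 E0.4903
G1 X-17.21 Y6.80 E0.5164
G1 X-17.32 Y6.30 E0.5266

At z = 5.88 mm: the 5×21 cube contributes its full rectangle; the r=5 cylinder at (0.5, 13.5) gives a regular 24-gon of circumradius 5 (constant along its height); Keeping only the common overlap: the r=5 cylinder at (0.5, 13.5) partially overlaps the 5×21 cube; clipping to the common part keeps 42.45 mm² — 1 connected region; (whole slice rotated 70° about Z — lengths, areas and connectivity unchanged). The outline is a single polygon with 14 vertices. Extrusion per mm of travel: 0.4 × 0.12 / (π × 0.875²) = 0.019956. Accumulating E over each segment gives final E = 0.5266.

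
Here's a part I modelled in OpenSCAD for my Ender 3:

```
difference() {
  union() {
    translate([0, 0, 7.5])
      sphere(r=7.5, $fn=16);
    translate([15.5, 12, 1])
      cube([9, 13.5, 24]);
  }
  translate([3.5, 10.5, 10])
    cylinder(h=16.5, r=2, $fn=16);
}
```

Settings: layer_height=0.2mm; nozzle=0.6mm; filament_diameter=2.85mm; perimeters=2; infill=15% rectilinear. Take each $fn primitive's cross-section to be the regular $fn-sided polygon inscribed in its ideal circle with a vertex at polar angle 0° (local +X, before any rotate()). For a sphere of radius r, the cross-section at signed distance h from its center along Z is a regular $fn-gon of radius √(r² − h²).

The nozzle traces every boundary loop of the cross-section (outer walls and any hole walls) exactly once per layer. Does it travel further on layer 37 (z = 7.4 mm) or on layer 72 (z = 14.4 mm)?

Layer 37 (z = 7.4): the r=7.5 sphere slices to a regular 16-gon of circumradius 7.499 (√(r²−h²) with h=0.1 from center) (perimeter = 2·16·7.499·sin(180°/16) = 46.82 mm); the cube at (15.5, 12) (footprint 9×13.5) is included at this height (perimeter 45.00 mm); Taking the union: the 2 present regions are separate (no shared area or edge), so areas and boundary lengths simply add and each stays a separate island — boundary = 91.82 mm; the cylinder at (3.5, 10.5) is not intersected at this z (z outside [10, 26.5]); After the difference (first − rest): none of the subtracted shapes is present at this height, so that combined region is unchanged — boundary = 91.82 mm. So its perimeter = 91.82 mm. Layer 72 (z = 14.4): the sphere: section is a regular 16-gon, circumradius = √(r²−h²) = √(7.5²−6.9²) = 2.939 (perimeter = 2·16·2.939·sin(180°/16) = 18.35 mm); the cube at (15.5, 12) (footprint 9×13.5) is included at this height (perimeter 45.00 mm); Combining (union): the 2 present regions are separate (no shared area or edge), so areas and boundary lengths simply add and each stays a separate island — boundary = 63.35 mm; the r=2 cylinder at (3.5, 10.5) contributes a regular 16-gon of circumradius 2 (perimeter = 2·16·2.000·sin(180°/16) = 12.49 mm); After the difference (first − rest): starting from the result so far, the r=2 cylinder at (3.5, 10.5) misses the remaining region (no effect) — boundary = 63.35 mm. So its perimeter = 63.35 mm. Layer 37 is larger (91.82 vs 63.35 mm).

layer 37 (z = 7.4 mm)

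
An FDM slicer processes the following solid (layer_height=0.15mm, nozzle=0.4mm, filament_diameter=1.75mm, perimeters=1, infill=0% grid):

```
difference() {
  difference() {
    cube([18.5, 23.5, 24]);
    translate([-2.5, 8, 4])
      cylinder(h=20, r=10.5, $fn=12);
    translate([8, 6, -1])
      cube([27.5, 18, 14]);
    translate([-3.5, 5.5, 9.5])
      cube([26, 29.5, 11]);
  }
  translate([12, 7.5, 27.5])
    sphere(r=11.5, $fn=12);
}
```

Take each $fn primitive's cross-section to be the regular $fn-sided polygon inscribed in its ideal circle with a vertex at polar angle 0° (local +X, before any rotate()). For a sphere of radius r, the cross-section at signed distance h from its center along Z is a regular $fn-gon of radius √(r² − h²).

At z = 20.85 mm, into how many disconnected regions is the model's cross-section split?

At z = 20.85 mm: the 18.5×23.5 cube contributes its full rectangle; the r=10.5 cylinder at (-2.5, 8) contributes a regular 12-gon of circumradius 10.5; the cube at (8, 6) does not reach this height (z outside [-1, 13]); the cube at (-3.5, 5.5) is absent (z outside [9.5, 20.5]); After the difference (first − rest): starting from the 18.5×23.5 cube, the r=10.5 cylinder at (-2.5, 8) partially overlaps it — only the 109.93 mm² overlap (of its 330.75 mm²) is removed, clipping the outline — 1 connected region; the r=11.5 sphere at (12, 7.5) contributes a regular 12-gon of circumradius √(11.5²−6.65²) = 9.382; After the difference (first − rest): starting from the result so far, the r=11.5 sphere at (12, 7.5) partially overlaps it — only the 184.42 mm² overlap (of its 264.08 mm²) is removed, clipping the outline — 3 connected regions. The result has 3 disconnected regions.

3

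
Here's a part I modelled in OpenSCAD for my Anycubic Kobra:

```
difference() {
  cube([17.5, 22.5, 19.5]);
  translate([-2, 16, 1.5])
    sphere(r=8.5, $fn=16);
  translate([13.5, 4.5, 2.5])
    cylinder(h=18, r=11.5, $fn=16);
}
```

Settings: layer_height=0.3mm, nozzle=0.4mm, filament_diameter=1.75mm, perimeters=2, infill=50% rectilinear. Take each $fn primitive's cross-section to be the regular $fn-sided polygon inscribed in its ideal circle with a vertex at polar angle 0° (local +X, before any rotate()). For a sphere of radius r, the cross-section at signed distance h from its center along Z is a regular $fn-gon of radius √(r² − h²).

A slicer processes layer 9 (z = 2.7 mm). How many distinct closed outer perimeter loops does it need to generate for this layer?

2

At z = 2.7 mm: the 17.5×22.5 cube contributes its full rectangle; the r=8.5 sphere at (-2, 16) contributes a regular 16-gon of circumradius √(8.5²−1.2²) = 8.415; the cylinder at (13.5, 4.5): section is a regular 16-gon, circumradius r=11.5; Taking the first minus the rest: starting from the 17.5×22.5 cube, the r=8.5 sphere at (-2, 16) partially overlaps it — only the 72.61 mm² overlap (of its 216.78 mm²) is removed, clipping the outline; the r=11.5 cylinder at (13.5, 4.5) partially overlaps it — only the 212.46 mm² overlap (of its 404.88 mm²) is removed, clipping the outline — 2 connected regions. The result has 2 disconnected regions.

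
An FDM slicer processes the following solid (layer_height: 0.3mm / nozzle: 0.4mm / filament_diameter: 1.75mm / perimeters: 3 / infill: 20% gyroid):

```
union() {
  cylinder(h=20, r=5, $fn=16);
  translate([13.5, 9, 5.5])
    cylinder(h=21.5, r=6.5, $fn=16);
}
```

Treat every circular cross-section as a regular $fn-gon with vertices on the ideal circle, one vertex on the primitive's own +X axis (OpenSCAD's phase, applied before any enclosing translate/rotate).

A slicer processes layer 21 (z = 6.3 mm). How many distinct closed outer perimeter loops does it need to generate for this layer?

2

At z = 6.3 mm: the r=5 cylinder contributes a regular 16-gon of circumradius 5; the r=6.5 cylinder at (13.5, 9) gives a regular 16-gon of circumradius 6.5 (constant along its height); Merging all regions: the 2 present regions are separate (no shared area or edge), so areas and boundary lengths simply add and each stays a separate island — 2 connected regions. The result has 2 disconnected regions.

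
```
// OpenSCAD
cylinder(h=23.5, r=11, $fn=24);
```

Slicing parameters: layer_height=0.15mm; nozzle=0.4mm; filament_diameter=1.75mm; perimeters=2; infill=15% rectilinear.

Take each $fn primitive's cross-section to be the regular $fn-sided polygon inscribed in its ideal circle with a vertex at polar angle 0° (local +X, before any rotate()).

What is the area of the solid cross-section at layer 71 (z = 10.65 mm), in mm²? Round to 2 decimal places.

375.81 mm²

At z = 10.65 mm: the cylinder: section is a regular 24-gon, circumradius r=11 (area = (24/2)·11.000²·sin(360°/24) = 375.81 mm²). Overall, the cross-section is a single solid region. Net area = 375.81 mm².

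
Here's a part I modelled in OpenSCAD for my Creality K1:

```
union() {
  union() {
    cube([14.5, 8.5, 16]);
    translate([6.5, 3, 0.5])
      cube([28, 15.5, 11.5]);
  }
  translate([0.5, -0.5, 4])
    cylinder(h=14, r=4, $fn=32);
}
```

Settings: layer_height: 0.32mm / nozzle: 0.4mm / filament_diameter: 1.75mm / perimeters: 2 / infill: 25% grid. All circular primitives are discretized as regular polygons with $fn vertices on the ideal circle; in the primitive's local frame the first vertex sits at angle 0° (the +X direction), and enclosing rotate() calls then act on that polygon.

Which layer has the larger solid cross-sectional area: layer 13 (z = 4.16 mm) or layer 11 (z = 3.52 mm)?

layer 13 (z = 4.16 mm)

Layer 13 (z = 4.16): the cube is present — its section is the full 14.5×8.5 rectangle (area 123.25 mm²); the cube at (6.5, 3) (footprint 28×15.5) is included at this height (area 434.00 mm²); Taking the union: the regions partially overlap — summed areas 557.25 mm² minus the doubly-counted overlap 44.00 mm² gives 513.25 mm² — area = 513.25 mm²; the r=4 cylinder at (0.5, -0.5) contributes a regular 32-gon of circumradius 4 (area = (32/2)·4.000²·sin(360°/32) = 49.94 mm²); Merging all regions: the regions partially overlap — summed areas 563.19 mm² minus the doubly-counted overlap 12.24 mm² gives 550.96 mm² — area = 550.96 mm². So its area = 550.96 mm². Layer 11 (z = 3.52): the cube (footprint 14.5×8.5) is included at this height (area 123.25 mm²); the cube at (6.5, 3) (footprint 28×15.5) is included at this height (area 434.00 mm²); Taking the union: the regions partially overlap — summed areas 557.25 mm² minus the doubly-counted overlap 44.00 mm² gives 513.25 mm² — area = 513.25 mm²; the cylinder at (0.5, -0.5) does not reach this height (z outside [4, 18]); Taking the union: only that combined region is present, so the union is just that shape — area = 513.25 mm². So its area = 513.25 mm². Layer 13 is larger (550.96 vs 513.25 mm²).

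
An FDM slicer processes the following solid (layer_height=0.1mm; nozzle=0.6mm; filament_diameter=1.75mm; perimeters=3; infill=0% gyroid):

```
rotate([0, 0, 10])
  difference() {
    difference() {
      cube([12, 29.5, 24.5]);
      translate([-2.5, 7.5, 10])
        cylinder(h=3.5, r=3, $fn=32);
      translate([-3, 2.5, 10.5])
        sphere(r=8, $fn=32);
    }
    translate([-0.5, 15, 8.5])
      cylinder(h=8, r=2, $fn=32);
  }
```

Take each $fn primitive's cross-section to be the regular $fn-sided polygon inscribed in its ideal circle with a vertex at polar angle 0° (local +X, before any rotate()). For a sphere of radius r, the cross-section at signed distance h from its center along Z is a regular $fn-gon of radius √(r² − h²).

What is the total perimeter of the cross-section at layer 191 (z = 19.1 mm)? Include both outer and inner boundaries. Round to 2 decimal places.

83.00 mm

At z = 19.1 mm: the cube (footprint 12×29.5) is included at this height (perimeter 83.00 mm); the cylinder at (-2.5, 7.5) is absent (z outside [10, 13.5]); the sphere at (-3, 2.5) is absent (|z−center|=8.600 > r=8); Subtracting the remaining from the first: none of the subtracted shapes is present at this height, so the 12×29.5 cube is unchanged — boundary = 83.00 mm; the cylinder at (-0.5, 15) is absent (z outside [8.5, 16.5]); Subtracting the remaining from the first: none of the subtracted shapes is present at this height, so the result so far is unchanged — boundary = 83.00 mm; (rotated 10° about Z; rotation is an isometry so areas/perimeters/island counts are preserved). Overall, the cross-section is a single solid region. Total boundary length (outer) = 83.00 mm.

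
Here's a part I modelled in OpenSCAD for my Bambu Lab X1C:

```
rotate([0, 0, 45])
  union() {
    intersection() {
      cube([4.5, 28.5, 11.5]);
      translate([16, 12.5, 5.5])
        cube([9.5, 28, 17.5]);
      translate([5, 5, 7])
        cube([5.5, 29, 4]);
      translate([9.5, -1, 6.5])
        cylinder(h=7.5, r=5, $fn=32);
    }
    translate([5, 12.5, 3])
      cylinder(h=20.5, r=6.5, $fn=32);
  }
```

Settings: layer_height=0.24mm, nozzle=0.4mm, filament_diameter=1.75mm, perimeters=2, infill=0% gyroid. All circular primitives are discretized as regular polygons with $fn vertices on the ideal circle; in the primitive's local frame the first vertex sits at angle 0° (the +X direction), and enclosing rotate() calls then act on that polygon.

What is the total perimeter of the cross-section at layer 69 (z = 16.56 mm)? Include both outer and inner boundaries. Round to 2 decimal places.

40.78 mm

At z = 16.56 mm: the cube does not reach this height (z outside [0, 11.5]); the cube at (16, 12.5) is present — its section is the full 9.5×28 rectangle (perimeter 75.00 mm); the cube at (5, 5) is absent (z outside [7, 11]); the cylinder at (9.5, -1) is absent (z outside [6.5, 14]); Keeping only the common overlap: at least one operand is absent at this height, so nothing remains; the cylinder at (5, 12.5): section is a regular 32-gon, circumradius r=6.5 (perimeter = 2·32·6.500·sin(180°/32) = 40.78 mm); Taking the union: only the r=6.5 cylinder at (5, 12.5) is present, so the union is just that shape — boundary = 40.78 mm; (rotated 45° about Z; rotation is an isometry so areas/perimeters/island counts are preserved). Overall, the cross-section is a single solid region. Total boundary length (outer) = 40.78 mm.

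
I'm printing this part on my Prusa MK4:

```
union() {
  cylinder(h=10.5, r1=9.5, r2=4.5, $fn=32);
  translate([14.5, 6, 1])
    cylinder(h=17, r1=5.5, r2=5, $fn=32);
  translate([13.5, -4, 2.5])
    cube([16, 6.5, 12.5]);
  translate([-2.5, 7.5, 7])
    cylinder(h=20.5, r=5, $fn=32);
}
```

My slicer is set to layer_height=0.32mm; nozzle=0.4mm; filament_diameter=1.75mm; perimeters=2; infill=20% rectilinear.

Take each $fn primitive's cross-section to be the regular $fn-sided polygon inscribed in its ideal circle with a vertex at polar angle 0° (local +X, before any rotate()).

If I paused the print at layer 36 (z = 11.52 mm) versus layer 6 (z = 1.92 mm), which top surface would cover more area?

layer 6 (z = 1.92 mm)

Layer 36 (z = 11.52): the cone does not reach this height (z outside [0, 10.5]); the cone at (14.5, 6): at t=0.619 of its height the radius interpolates to r₁+(r₂−r₁)t = 5.191, giving a regular 32-gon of that circumradius (area = (32/2)·5.191²·sin(360°/32) = 84.10 mm²); the cube at (13.5, -4) is present — its section is the full 16×6.5 rectangle (area 104.00 mm²); the r=5 cylinder at (-2.5, 7.5) contributes a regular 32-gon of circumradius 5 (area = (32/2)·5.000²·sin(360°/32) = 78.04 mm²); Taking the union: the regions partially overlap — summed areas 266.13 mm² minus the doubly-counted overlap 6.06 mm² gives 260.08 mm² — area = 260.08 mm². So its area = 260.08 mm². Layer 6 (z = 1.92): the cone (r1=9.5→r2=4.5) has section circumradius 8.586 here — a regular 32-gon (area = (32/2)·8.586²·sin(360°/32) = 230.10 mm²); the cone at (14.5, 6): at t=0.054 of its height the radius interpolates to r₁+(r₂−r₁)t = 5.473, giving a regular 32-gon of that circumradius (area = (32/2)·5.473²·sin(360°/32) = 93.50 mm²); the cube at (13.5, -4) is absent (z outside [2.5, 15]); the cylinder at (-2.5, 7.5) does not reach this height (z outside [7, 27.5]); Combining (union): the 2 present regions are separate (no shared area or edge), so areas and boundary lengths simply add and each stays a separate island — area = 323.59 mm². So its area = 323.59 mm². Layer 6 is larger (323.59 vs 260.08 mm²).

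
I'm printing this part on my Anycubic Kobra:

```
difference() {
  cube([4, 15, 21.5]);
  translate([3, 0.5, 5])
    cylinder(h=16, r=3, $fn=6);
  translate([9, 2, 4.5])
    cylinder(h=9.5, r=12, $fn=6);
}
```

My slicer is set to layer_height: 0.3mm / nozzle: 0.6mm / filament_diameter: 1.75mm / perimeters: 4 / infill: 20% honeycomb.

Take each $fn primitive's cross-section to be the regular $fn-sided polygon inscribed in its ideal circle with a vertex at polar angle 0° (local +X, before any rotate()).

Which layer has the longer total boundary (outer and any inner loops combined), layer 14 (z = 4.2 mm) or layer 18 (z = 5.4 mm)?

Layer 14 (z = 4.2): the 4×15 cube contributes its full rectangle (perimeter 38.00 mm); the cylinder at (3, 0.5) is absent (z outside [5, 21]); the cylinder at (9, 2) is absent (z outside [4.5, 14]); Taking the first minus the rest: none of the subtracted shapes is present at this height, so the 4×15 cube is unchanged — boundary = 38.00 mm. So its perimeter = 38.00 mm. Layer 18 (z = 5.4): the 4×15 cube contributes its full rectangle (perimeter 38.00 mm); the cylinder at (3, 0.5): section is a regular 6-gon, circumradius r=3 (perimeter = 2·6·3.000·sin(180°/6) = 18.00 mm); the r=12 cylinder at (9, 2) gives a regular 6-gon of circumradius 12 (constant along its height) (perimeter = 2·6·12.000·sin(180°/6) = 72.00 mm); Subtracting the remaining from the first: starting from the 4×15 cube, the r=3 cylinder at (3, 0.5) partially overlaps it — only the 10.37 mm² overlap (of its 23.38 mm²) is removed, clipping the outline; the r=12 cylinder at (9, 2) partially overlaps it — only the 31.40 mm² overlap (of its 374.12 mm²) is removed, clipping the outline — boundary = 21.41 mm. So its perimeter = 21.41 mm. Layer 14 is larger (38.00 vs 21.41 mm).

layer 14 (z = 4.2 mm)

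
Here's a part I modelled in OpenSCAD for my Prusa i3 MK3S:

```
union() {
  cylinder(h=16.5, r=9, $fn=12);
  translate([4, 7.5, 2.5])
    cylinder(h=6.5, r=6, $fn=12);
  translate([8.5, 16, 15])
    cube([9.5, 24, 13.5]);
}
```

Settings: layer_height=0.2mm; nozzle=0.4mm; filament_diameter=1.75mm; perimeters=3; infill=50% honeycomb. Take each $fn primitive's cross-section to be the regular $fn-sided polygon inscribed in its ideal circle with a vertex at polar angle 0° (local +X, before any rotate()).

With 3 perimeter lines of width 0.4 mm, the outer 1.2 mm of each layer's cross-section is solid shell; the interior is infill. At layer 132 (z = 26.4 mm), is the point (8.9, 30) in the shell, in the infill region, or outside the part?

At z = 26.4 mm: the cylinder is absent (z outside [0, 16.5]); the cylinder at (4, 7.5) is absent (z outside [2.5, 9]); the cube at (8.5, 16) (footprint 9.5×24) is included at this height; Combining (union): only the 9.5×24 cube at (8.5, 16) is present, so the union is just that shape — 1 connected region. Overall, the cross-section is a single solid region. The nearest boundary edge runs (8.50, 40.00)→(8.50, 16.00); distance from the point to it = 0.40 mm. The point is inside the cross-section, 0.40 mm from the nearest boundary — within the 1.2 mm shell band (3 × 0.4).

shell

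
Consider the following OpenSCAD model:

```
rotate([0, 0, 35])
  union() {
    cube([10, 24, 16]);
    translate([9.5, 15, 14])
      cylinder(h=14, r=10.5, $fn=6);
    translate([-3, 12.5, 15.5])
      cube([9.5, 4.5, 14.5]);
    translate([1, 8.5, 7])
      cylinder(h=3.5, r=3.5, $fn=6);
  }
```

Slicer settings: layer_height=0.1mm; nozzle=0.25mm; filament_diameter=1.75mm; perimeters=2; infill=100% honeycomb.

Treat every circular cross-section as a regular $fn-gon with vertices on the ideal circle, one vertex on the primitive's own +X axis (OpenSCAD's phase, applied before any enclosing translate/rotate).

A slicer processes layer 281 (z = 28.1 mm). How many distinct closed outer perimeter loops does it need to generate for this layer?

1

At z = 28.1 mm: the cube is not intersected at this z (z outside [0, 16]); the cylinder at (9.5, 15) is absent (z outside [14, 28]); the cube at (-3, 12.5) is present — its section is the full 9.5×4.5 rectangle; the cylinder at (1, 8.5) is absent (z outside [7, 10.5]); Merging all regions: only the 9.5×4.5 cube at (-3, 12.5) is present, so the union is just that shape — 1 connected region; (whole slice rotated 35° about Z — lengths, areas and connectivity unchanged). The result has 1 disconnected region.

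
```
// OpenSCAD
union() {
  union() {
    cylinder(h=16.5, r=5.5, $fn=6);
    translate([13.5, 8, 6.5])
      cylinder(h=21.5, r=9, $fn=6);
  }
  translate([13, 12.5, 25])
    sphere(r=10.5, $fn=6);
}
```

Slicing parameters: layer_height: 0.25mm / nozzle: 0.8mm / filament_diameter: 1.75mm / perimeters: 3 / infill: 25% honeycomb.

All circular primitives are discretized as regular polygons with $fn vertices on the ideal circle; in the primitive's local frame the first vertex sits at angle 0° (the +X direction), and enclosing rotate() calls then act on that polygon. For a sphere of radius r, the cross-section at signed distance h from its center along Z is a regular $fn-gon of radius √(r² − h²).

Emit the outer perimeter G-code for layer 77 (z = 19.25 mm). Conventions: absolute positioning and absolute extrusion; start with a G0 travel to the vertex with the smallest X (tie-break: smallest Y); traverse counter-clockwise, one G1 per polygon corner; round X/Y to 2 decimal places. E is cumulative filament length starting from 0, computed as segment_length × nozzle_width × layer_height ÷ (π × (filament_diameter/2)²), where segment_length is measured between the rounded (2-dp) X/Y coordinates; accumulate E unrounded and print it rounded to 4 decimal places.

G0 X4.21 Y12.50 Z19.25
G1 X5.66 Y10.00 E0.2403
G1 X4.50 Y8.00 E0.4326
G1 X9.00 Y0.21 E1.1806
G1 X18.00 Y0.21 E1.9290
G1 X22.50 Y8.00 E2.6770
G1 X20.84 Y10.87 E2.9527
G1 X21.79 Y12.50 E3.1096
G1 X17.39 Y20.11 E3.8405
G1 X8.61 Y20.11 E4.5706
G1 X4.21 Y12.50 E5.3015

At z = 19.25 mm: the cylinder is not intersected at this z (z outside [0, 16.5]); the cylinder at (13.5, 8): section is a regular 6-gon, circumradius r=9; Merging all regions: only the r=9 cylinder at (13.5, 8) is present, so the union is just that shape — 1 connected region; the sphere at (13, 12.5): section is a regular 6-gon, circumradius = √(r²−h²) = √(10.5²−5.75²) = 8.786; Merging all regions: the regions partially overlap (shared area 131.05 mm²), so overlapping operands fuse into one piece — 1 connected region. The outline is a single polygon with 10 vertices. Extrusion per mm of travel: 0.8 × 0.25 / (π × 0.875²) = 0.083150. Accumulating E over each segment gives final E = 5.3015.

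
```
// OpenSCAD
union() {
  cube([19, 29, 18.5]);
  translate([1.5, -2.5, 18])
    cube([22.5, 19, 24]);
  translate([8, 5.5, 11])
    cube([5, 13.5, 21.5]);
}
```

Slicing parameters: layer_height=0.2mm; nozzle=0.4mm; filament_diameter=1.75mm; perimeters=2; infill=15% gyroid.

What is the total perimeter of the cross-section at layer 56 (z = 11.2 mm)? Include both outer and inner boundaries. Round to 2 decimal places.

At z = 11.2 mm: the 19×29 cube contributes its full rectangle (perimeter 96.00 mm); the cube at (1.5, -2.5) does not reach this height (z outside [18, 42]); the cube at (8, 5.5) is present — its section is the full 5×13.5 rectangle (perimeter 37.00 mm); Merging all regions: the 5×13.5 cube at (8, 5.5) lies entirely inside the 19×29 cube, so the union is just the 19×29 cube — boundary = 96.00 mm. Overall, the cross-section is a single solid region. Total boundary length (outer) = 96.00 mm.

96.00 mm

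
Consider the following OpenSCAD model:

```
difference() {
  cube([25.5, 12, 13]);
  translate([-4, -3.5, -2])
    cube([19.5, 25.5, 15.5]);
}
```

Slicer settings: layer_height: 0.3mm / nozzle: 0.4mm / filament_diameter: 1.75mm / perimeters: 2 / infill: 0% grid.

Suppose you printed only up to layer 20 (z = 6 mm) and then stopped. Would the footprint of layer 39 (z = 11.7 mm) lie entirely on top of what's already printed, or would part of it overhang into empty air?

Compare the two slices. At z = 6: the 25.5×12 cube contributes its full rectangle (area 306.00 mm²); the cube at (-4, -3.5) is present — its section is the full 19.5×25.5 rectangle (area 497.25 mm²); After the difference (first − rest): starting from the 25.5×12 cube (306.00 mm²), the 19.5×25.5 cube at (-4, -3.5) partially overlaps it — only the 186.00 mm² overlap (of its 497.25 mm²) is removed, clipping the outline — area = 120.00 mm². At z = 11.7: the 25.5×12 cube contributes its full rectangle (area 306.00 mm²); the cube at (-4, -3.5) is present — its section is the full 19.5×25.5 rectangle (area 497.25 mm²); After the difference (first − rest): starting from the 25.5×12 cube (306.00 mm²), the 19.5×25.5 cube at (-4, -3.5) partially overlaps it — only the 186.00 mm² overlap (of its 497.25 mm²) is removed, clipping the outline — area = 120.00 mm². Checking containment: the cross-section at z = 11.7 is a subset of the cross-section at z = 6.

entirely on top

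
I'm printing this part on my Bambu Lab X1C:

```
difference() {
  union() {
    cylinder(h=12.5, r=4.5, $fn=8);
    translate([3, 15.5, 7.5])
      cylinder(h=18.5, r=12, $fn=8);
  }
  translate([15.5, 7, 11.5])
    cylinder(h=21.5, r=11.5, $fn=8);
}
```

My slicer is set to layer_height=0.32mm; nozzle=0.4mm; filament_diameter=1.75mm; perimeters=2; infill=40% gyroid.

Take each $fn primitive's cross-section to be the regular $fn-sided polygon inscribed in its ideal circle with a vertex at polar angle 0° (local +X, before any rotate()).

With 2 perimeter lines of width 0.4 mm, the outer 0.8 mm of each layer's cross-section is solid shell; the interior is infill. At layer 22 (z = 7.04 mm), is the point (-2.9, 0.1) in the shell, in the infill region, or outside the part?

infill

At z = 7.04 mm: the r=4.5 cylinder contributes a regular 8-gon of circumradius 4.5; the cylinder at (3, 15.5) is not intersected at this z (z outside [7.5, 26]); Combining (union): only the r=4.5 cylinder is present, so the union is just that shape — 1 connected region; the cylinder at (15.5, 7) is absent (z outside [11.5, 33]); After the difference (first − rest): none of the subtracted shapes is present at this height, so that combined region is unchanged — 1 connected region. Overall, the cross-section is a single solid region. The nearest boundary edge runs (-3.18, 3.18)→(-4.50, 0.00); distance from the point to it = 1.44 mm. The point is inside the cross-section and 1.44 mm from the nearest boundary — more than the 0.8 mm shell width (2 × 0.4), so it's in the infill interior.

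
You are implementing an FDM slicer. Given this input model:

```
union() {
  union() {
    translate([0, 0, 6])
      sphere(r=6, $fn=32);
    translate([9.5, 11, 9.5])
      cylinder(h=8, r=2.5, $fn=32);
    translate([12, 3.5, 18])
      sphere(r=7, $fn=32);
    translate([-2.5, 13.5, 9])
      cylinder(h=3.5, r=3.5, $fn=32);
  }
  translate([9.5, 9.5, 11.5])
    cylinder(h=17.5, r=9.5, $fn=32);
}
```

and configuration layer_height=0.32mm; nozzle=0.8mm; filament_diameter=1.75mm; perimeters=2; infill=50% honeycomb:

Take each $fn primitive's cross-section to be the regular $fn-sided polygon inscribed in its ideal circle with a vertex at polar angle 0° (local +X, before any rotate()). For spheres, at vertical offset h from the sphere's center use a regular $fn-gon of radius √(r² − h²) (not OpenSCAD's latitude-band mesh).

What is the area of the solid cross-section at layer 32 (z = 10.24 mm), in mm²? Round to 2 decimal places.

At z = 10.24 mm: the r=6 sphere slices to a regular 32-gon of circumradius 4.245 (√(r²−h²) with h=4.24 from center) (area = (32/2)·4.245²·sin(360°/32) = 56.26 mm²); the r=2.5 cylinder at (9.5, 11) gives a regular 32-gon of circumradius 2.5 (constant along its height) (area = (32/2)·2.500²·sin(360°/32) = 19.51 mm²); the sphere at (12, 3.5) is absent (|z−center|=7.760 > r=7); the r=3.5 cylinder at (-2.5, 13.5) gives a regular 32-gon of circumradius 3.5 (constant along its height) (area = (32/2)·3.500²·sin(360°/32) = 38.24 mm²); Merging all regions: the 3 present regions are separate (no shared area or edge), so areas and boundary lengths simply add and each stays a separate island — area = 114.00 mm²; the cylinder at (9.5, 9.5) is absent (z outside [11.5, 29]); Combining (union): only that combined region is present, so the union is just that shape — area = 114.00 mm². Overall, the cross-section has 3 separate islands. Net area = 114.00 mm².

114.00 mm²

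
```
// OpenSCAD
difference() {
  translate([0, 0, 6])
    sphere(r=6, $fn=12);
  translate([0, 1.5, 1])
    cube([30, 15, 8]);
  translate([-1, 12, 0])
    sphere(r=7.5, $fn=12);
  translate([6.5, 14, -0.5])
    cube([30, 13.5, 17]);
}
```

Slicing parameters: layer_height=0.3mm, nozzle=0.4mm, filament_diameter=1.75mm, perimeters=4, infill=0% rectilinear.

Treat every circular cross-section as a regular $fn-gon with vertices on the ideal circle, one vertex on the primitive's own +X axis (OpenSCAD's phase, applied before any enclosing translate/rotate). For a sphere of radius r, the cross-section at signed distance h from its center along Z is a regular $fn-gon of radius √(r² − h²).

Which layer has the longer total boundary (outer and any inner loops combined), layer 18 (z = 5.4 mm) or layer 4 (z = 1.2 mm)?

layer 18 (z = 5.4 mm)

Layer 18 (z = 5.4): the r=6 sphere slices to a regular 12-gon of circumradius 5.970 (√(r²−h²) with h=0.6 from center) (perimeter = 2·12·5.970·sin(180°/12) = 37.08 mm); the cube at (0, 1.5) (footprint 30×15) is included at this height (perimeter 90.00 mm); the sphere at (-1, 12): section is a regular 12-gon, circumradius = √(r²−h²) = √(7.5²−5.4²) = 5.205 (perimeter = 2·12·5.205·sin(180°/12) = 32.33 mm); the 30×13.5 cube at (6.5, 14) contributes its full rectangle (perimeter 87.00 mm); Subtracting the remaining from the first: starting from the r=6 sphere, the 30×15 cube at (0, 1.5) partially overlaps it — only the 18.08 mm² overlap (of its 450.00 mm²) is removed, clipping the outline; the r=7.5 sphere at (-1, 12) misses the remaining region (no effect); the 30×13.5 cube at (6.5, 14) misses the remaining region (no effect) — boundary = 39.40 mm. So its perimeter = 39.40 mm. Layer 4 (z = 1.2): the r=6 sphere contributes a regular 12-gon of circumradius √(6²−4.8²) = 3.600 (perimeter = 2·12·3.600·sin(180°/12) = 22.36 mm); the 30×15 cube at (0, 1.5) contributes its full rectangle (perimeter 90.00 mm); the r=7.5 sphere at (-1, 12) contributes a regular 12-gon of circumradius √(7.5²−1.2²) = 7.403 (perimeter = 2·12·7.403·sin(180°/12) = 45.99 mm); the 30×13.5 cube at (6.5, 14) contributes its full rectangle (perimeter 87.00 mm); Taking the first minus the rest: starting from the r=6 sphere, the 30×15 cube at (0, 1.5) partially overlaps it — only the 4.62 mm² overlap (of its 450.00 mm²) is removed, clipping the outline; the r=7.5 sphere at (-1, 12) misses the remaining region (no effect); the 30×13.5 cube at (6.5, 14) misses the remaining region (no effect) — boundary = 23.62 mm. So its perimeter = 23.62 mm. Layer 18 is larger (39.40 vs 23.62 mm).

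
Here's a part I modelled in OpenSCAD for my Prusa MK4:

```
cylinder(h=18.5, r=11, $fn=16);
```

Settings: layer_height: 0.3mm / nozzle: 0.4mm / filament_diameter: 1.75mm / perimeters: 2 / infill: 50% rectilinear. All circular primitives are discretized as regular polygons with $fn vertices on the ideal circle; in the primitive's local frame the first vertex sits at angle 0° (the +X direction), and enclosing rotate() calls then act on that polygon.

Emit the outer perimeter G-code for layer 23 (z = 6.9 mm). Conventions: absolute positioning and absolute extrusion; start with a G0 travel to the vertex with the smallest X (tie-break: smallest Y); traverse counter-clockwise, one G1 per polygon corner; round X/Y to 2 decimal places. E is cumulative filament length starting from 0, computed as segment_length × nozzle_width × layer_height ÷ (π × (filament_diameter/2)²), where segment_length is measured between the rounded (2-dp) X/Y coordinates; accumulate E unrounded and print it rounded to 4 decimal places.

At z = 6.9 mm: the r=11 cylinder gives a regular 16-gon of circumradius 11 (constant along its height). The outline is a single polygon with 16 vertices. Extrusion per mm of travel: 0.4 × 0.3 / (π × 0.875²) = 0.049890. Accumulating E over each segment gives final E = 3.4259.

G0 X-11.00 Y0.00 Z6.90
G1 X-10.16 Y-4.21 E0.2142
G1 X-7.78 Y-7.78 E0.4282
G1 X-4.21 Y-10.16 E0.6423
G1 X0.00 Y-11.00 E0.8565
G1 X4.21 Y-10.16 E1.0707
G1 X7.78 Y-7.78 E1.2847
G1 X10.16 Y-4.21 E1.4988
G1 X11.00 Y0.00 E1.7129
G1 X10.16 Y4.21 E1.9271
G1 X7.78 Y7.78 E2.1412
G1 X4.21 Y10.16 E2.3552
G1 X0.00 Y11.00 E2.5694
G1 X-4.21 Y10.16 E2.7836
G1 X-7.78 Y7.78 E2.9977
G1 X-10.16 Y4.21 E3.2117
G1 X-11.00 Y0.00 E3.4259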